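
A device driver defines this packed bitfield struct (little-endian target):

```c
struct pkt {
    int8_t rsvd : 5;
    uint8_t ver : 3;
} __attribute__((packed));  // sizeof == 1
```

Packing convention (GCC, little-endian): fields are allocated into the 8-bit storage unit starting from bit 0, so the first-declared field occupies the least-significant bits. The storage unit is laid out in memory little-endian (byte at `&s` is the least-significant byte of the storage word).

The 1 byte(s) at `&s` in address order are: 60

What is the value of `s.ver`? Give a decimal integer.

3

[0]=0x60 (little-endian) → word 0x60
rsvd:5 @ bit 0 → (0x60>>0)&0x1f = 0x0
ver:3 @ bit 5 → (0x60>>5)&0x7 = 0x3  ←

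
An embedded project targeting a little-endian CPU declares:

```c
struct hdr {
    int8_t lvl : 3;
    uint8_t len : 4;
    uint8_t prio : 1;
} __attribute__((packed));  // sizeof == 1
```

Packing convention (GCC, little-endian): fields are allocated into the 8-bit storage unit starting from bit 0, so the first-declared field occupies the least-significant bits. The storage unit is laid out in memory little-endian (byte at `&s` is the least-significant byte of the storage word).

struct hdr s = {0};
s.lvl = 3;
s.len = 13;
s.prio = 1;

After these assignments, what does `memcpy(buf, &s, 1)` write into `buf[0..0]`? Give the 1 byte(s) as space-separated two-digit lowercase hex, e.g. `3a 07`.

lvl (3b) val=3 bits=0x3 at bit 0: 0x03
len (4b) val=13 bits=0xd at bit 3: 0x6b
prio (1b) val=1 bits=0x1 at bit 7: 0xeb
word = 0xeb → little-endian bytes:
  [0]=0xeb

eb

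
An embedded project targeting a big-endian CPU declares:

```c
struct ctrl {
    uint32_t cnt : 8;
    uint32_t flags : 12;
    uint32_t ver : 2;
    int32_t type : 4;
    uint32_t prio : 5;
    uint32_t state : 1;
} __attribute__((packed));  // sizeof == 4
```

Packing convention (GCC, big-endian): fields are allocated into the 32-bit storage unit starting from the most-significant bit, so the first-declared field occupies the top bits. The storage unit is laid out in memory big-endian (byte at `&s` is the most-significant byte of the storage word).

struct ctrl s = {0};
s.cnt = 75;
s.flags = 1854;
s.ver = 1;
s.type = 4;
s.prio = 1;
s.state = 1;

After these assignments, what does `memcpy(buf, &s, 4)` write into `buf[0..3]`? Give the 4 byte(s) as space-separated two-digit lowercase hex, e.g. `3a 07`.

cnt (8b) val=75 bits=0x4b at bit 24: 0x4b000000
flags (12b) val=1854 bits=0x73e at bit 12: 0x4b73e000
ver (2b) val=1 bits=0x1 at bit 10: 0x4b73e400
type (4b) val=4 bits=0x4 at bit 6: 0x4b73e500
prio (5b) val=1 bits=0x1 at bit 1: 0x4b73e502
state (1b) val=1 bits=0x1 at bit 0: 0x4b73e503
word = 0x4b73e503 → big-endian bytes:
  [0]=0x4b  [1]=0x73  [2]=0xe5  [3]=0x03

4b 73 e5 03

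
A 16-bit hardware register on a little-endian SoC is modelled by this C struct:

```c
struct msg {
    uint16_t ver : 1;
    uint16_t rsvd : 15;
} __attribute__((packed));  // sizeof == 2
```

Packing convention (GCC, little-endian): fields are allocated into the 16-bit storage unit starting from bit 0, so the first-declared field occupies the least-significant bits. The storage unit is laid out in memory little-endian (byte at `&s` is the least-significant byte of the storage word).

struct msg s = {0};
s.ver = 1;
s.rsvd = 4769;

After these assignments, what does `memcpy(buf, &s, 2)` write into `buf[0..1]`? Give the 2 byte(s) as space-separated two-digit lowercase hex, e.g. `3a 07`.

43 25

ver:1 = 1 → 0x1 << 0 → word 0x0001
rsvd:15 = 4769 → 0x12a1 << 1 → word 0x2543
word = 0x2543 → little-endian bytes:
  [0]=0x43  [1]=0x25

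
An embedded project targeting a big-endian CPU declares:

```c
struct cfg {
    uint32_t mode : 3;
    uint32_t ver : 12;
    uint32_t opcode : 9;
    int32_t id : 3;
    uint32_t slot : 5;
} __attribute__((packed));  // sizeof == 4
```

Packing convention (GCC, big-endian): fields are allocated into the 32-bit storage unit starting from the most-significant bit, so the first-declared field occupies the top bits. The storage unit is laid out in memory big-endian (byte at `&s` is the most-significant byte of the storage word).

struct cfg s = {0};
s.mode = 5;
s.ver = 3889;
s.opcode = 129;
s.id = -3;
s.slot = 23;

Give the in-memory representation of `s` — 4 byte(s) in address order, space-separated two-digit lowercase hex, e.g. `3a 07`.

be 62 81 b7

[29+:3] mode=5 & 0x7 = 0x5; word=0xa0000000
[17+:12] ver=3889 & 0xfff = 0xf31; word=0xbe620000
[8+:9] opcode=129 & 0x1ff = 0x81; word=0xbe628100
[5+:3] id=-3 & 0x7 = 0x5; word=0xbe6281a0
[0+:5] slot=23 & 0x1f = 0x17; word=0xbe6281b7
word = 0xbe6281b7 → big-endian bytes:
  [0]=0xbe  [1]=0x62  [2]=0x81  [3]=0xb7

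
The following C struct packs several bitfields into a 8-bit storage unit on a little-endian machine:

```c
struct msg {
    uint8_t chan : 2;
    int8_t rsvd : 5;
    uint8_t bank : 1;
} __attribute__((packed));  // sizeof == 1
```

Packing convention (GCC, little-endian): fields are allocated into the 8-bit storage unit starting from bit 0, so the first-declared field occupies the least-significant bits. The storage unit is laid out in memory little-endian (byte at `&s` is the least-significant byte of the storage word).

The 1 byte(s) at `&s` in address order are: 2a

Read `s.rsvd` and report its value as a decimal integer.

[0]=0x2a (little-endian) → word 0x2a
chan [0+:2] = (word>>0) & 0x3 = 2
rsvd [2+:5] = (word>>2) & 0x1f = 10  ←
bank [7+:1] = (word>>7) & 0x1 = 0
rsvd signed 5b, MSB=0: value = 10

10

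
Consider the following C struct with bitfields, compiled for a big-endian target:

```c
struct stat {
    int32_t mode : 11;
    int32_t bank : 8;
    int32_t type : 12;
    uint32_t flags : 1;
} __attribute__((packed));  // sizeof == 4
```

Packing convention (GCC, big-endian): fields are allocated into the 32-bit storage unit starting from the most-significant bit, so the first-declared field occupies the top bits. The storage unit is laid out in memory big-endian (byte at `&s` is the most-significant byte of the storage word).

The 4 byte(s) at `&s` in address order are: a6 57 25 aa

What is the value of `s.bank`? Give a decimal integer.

[0]=0xa6 [1]=0x57 [2]=0x25 [3]=0xaa (big-endian) → word 0xa65725aa
mode:11 @ bit 21 → (0xa65725aa>>21)&0x7ff = 0x532
bank:8 @ bit 13 → (0xa65725aa>>13)&0xff = 0xb9  ←
type:12 @ bit 1 → (0xa65725aa>>1)&0xfff = 0x2d5
flags:1 @ bit 0 → (0xa65725aa>>0)&0x1 = 0x0
bank signed 8b, MSB=1: 185 - 256 = -71

-71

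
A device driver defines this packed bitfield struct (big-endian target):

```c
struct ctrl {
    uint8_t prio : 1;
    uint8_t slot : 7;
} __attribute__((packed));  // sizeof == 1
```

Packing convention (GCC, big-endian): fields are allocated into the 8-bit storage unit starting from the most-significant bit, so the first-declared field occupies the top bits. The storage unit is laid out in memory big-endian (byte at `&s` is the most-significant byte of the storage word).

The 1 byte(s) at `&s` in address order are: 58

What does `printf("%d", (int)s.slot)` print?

88

[0]=0x58 (big-endian) → word 0x58
prio [7+:1] = (word>>7) & 0x1 = 0
slot [0+:7] = (word>>0) & 0x7f = 88  ←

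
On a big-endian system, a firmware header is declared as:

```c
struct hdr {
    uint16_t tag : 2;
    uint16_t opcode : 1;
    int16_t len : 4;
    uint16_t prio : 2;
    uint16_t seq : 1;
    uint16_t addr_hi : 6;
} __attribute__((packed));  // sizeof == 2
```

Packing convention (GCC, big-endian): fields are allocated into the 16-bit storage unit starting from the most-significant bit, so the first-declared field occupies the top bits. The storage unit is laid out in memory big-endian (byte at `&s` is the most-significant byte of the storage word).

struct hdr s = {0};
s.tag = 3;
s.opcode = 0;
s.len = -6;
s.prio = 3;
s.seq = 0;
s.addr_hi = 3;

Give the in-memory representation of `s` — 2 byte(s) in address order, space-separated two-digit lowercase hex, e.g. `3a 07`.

[14+:2] tag=3 & 0x3 = 0x3; word=0xc000
[13+:1] opcode=0 & 0x1 = 0x0; word=0xc000
[9+:4] len=-6 & 0xf = 0xa; word=0xd400
[7+:2] prio=3 & 0x3 = 0x3; word=0xd580
[6+:1] seq=0 & 0x1 = 0x0; word=0xd580
[0+:6] addr_hi=3 & 0x3f = 0x3; word=0xd583
word = 0xd583 → big-endian bytes:
  [0]=0xd5  [1]=0x83

d5 83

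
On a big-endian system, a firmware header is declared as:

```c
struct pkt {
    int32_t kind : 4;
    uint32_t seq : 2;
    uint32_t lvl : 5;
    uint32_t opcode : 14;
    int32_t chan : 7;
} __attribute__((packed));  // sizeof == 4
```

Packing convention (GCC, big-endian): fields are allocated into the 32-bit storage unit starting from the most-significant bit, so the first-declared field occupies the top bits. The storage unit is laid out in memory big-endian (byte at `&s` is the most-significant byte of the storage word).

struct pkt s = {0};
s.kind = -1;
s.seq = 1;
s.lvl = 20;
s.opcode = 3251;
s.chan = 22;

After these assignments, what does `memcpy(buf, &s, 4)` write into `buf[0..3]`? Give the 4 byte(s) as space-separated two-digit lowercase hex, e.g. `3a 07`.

[28+:4] kind=-1 & 0xf = 0xf; word=0xf0000000
[26+:2] seq=1 & 0x3 = 0x1; word=0xf4000000
[21+:5] lvl=20 & 0x1f = 0x14; word=0xf6800000
[7+:14] opcode=3251 & 0x3fff = 0xcb3; word=0xf6865980
[0+:7] chan=22 & 0x7f = 0x16; word=0xf6865996
word = 0xf6865996 → big-endian bytes:
  [0]=0xf6  [1]=0x86  [2]=0x59  [3]=0x96

f6 86 59 96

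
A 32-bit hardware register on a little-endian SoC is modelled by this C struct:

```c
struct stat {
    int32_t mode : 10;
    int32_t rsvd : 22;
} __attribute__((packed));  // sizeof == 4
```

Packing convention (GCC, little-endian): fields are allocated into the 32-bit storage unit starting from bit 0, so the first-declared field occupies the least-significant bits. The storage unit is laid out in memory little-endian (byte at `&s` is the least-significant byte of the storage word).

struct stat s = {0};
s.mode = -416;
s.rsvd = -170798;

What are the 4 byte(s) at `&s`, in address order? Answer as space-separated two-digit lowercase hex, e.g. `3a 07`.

60 4a 93 f5

mode:10 = -416 → 0x260 << 0 → word 0x00000260
rsvd:22 = -170798 → 0x3d64d2 << 10 → word 0xf5934a60
word = 0xf5934a60 → little-endian bytes:
  [0]=0x60  [1]=0x4a  [2]=0x93  [3]=0xf5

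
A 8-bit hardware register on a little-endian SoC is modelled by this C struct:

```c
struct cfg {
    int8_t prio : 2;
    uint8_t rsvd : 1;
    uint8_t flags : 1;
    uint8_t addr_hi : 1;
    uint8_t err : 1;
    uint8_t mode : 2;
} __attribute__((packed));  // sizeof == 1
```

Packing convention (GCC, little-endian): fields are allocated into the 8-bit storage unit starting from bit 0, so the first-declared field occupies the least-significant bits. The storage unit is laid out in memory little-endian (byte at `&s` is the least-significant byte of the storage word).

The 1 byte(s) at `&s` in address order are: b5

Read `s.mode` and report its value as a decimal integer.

2

[0]=0xb5 (little-endian) → word 0xb5
prio:2 @ bit 0 → (0xb5>>0)&0x3 = 0x1
rsvd:1 @ bit 2 → (0xb5>>2)&0x1 = 0x1
flags:1 @ bit 3 → (0xb5>>3)&0x1 = 0x0
addr_hi:1 @ bit 4 → (0xb5>>4)&0x1 = 0x1
err:1 @ bit 5 → (0xb5>>5)&0x1 = 0x1
mode:2 @ bit 6 → (0xb5>>6)&0x3 = 0x2  ←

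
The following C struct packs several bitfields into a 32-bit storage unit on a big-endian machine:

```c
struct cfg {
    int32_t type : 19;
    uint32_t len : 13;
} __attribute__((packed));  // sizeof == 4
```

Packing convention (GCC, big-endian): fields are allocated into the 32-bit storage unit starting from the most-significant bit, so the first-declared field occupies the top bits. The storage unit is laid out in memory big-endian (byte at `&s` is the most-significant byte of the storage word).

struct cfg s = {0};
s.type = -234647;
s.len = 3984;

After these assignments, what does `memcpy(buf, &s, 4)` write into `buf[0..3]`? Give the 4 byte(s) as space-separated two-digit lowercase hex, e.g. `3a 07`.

type (19b) val=-234647 bits=0x46b69 at bit 13: 0x8d6d2000
len (13b) val=3984 bits=0xf90 at bit 0: 0x8d6d2f90
word = 0x8d6d2f90 → big-endian bytes:
  [0]=0x8d  [1]=0x6d  [2]=0x2f  [3]=0x90

8d 6d 2f 90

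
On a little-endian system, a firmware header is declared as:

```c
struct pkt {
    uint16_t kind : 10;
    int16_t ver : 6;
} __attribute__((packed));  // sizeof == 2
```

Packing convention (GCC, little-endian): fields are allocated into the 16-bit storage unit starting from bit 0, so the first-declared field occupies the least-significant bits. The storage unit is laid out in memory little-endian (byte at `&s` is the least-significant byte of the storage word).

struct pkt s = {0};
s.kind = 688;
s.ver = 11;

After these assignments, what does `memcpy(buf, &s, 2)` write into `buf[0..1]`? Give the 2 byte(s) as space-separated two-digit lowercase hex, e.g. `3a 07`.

[0+:10] kind=688 & 0x3ff = 0x2b0; word=0x02b0
[10+:6] ver=11 & 0x3f = 0xb; word=0x2eb0
word = 0x2eb0 → little-endian bytes:
  [0]=0xb0  [1]=0x2e

b0 2e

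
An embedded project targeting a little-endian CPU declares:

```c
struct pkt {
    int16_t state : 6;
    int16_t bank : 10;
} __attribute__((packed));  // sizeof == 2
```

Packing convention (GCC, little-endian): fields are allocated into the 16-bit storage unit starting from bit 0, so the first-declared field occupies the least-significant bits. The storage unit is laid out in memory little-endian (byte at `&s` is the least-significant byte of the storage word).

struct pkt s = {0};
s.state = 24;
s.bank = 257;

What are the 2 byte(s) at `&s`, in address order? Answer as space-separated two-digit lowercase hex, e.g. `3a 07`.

58 40

[0+:6] state=24 & 0x3f = 0x18; word=0x0018
[6+:10] bank=257 & 0x3ff = 0x101; word=0x4058
word = 0x4058 → little-endian bytes:
  [0]=0x58  [1]=0x40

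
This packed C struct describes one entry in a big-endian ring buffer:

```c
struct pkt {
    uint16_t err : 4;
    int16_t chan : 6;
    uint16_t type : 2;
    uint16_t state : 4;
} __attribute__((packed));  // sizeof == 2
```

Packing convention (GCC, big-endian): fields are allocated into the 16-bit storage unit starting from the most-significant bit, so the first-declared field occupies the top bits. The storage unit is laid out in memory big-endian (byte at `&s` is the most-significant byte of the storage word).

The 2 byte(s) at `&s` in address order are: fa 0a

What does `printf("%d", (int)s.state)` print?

[0]=0xfa [1]=0x0a (big-endian) → word 0xfa0a
err:4 @ bit 12 → (0xfa0a>>12)&0xf = 0xf
chan:6 @ bit 6 → (0xfa0a>>6)&0x3f = 0x28
type:2 @ bit 4 → (0xfa0a>>4)&0x3 = 0x0
state:4 @ bit 0 → (0xfa0a>>0)&0xf = 0xa  ←

10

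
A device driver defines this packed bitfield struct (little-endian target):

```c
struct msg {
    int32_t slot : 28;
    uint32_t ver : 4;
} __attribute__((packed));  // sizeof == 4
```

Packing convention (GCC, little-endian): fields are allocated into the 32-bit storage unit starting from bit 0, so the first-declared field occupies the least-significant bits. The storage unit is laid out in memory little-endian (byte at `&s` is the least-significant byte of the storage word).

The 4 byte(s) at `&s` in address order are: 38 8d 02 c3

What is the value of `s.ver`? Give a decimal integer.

12

[0]=0x38 [1]=0x8d [2]=0x02 [3]=0xc3 (little-endian) → word 0xc3028d38
slot:28 @ bit 0 → (0xc3028d38>>0)&0xfffffff = 0x3028d38
ver:4 @ bit 28 → (0xc3028d38>>28)&0xf = 0xc  ←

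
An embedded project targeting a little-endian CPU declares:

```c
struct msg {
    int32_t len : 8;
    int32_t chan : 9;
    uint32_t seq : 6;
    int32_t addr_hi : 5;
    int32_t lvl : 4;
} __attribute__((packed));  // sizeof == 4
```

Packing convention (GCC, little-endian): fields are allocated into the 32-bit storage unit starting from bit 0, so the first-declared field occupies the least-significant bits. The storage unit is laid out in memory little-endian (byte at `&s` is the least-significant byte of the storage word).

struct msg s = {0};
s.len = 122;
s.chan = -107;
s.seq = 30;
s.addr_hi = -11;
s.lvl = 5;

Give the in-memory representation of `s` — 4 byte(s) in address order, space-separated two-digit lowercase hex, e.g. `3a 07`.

len (8b) val=122 bits=0x7a at bit 0: 0x0000007a
chan (9b) val=-107 bits=0x195 at bit 8: 0x0001957a
seq (6b) val=30 bits=0x1e at bit 17: 0x003d957a
addr_hi (5b) val=-11 bits=0x15 at bit 23: 0x0abd957a
lvl (4b) val=5 bits=0x5 at bit 28: 0x5abd957a
word = 0x5abd957a → little-endian bytes:
  [0]=0x7a  [1]=0x95  [2]=0xbd  [3]=0x5a

7a 95 bd 5a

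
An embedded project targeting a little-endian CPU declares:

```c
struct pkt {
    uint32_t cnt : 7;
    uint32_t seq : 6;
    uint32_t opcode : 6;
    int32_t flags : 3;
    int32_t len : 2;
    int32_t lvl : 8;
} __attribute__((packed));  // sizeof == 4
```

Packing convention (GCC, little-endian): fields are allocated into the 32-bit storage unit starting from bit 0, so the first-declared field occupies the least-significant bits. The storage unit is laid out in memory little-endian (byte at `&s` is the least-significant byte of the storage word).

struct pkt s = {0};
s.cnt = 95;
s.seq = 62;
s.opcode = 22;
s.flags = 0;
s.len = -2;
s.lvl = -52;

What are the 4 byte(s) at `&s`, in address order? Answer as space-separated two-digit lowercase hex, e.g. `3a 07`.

5f df 82 cc

[0+:7] cnt=95 & 0x7f = 0x5f; word=0x0000005f
[7+:6] seq=62 & 0x3f = 0x3e; word=0x00001f5f
[13+:6] opcode=22 & 0x3f = 0x16; word=0x0002df5f
[19+:3] flags=0 & 0x7 = 0x0; word=0x0002df5f
[22+:2] len=-2 & 0x3 = 0x2; word=0x0082df5f
[24+:8] lvl=-52 & 0xff = 0xcc; word=0xcc82df5f
word = 0xcc82df5f → little-endian bytes:
  [0]=0x5f  [1]=0xdf  [2]=0x82  [3]=0xcc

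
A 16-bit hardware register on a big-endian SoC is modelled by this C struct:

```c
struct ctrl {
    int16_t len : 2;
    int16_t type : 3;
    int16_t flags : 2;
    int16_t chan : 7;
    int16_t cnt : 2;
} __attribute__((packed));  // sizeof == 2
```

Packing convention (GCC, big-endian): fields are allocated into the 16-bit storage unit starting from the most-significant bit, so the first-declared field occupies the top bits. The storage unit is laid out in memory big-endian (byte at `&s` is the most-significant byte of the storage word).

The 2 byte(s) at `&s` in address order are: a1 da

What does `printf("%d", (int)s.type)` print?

-4

[0]=0xa1 [1]=0xda (big-endian) → word 0xa1da
len:2 @ bit 14 → (0xa1da>>14)&0x3 = 0x2
type:3 @ bit 11 → (0xa1da>>11)&0x7 = 0x4  ←
flags:2 @ bit 9 → (0xa1da>>9)&0x3 = 0x0
chan:7 @ bit 2 → (0xa1da>>2)&0x7f = 0x76
cnt:2 @ bit 0 → (0xa1da>>0)&0x3 = 0x2
type signed 3b, MSB=1: 4 - 8 = -4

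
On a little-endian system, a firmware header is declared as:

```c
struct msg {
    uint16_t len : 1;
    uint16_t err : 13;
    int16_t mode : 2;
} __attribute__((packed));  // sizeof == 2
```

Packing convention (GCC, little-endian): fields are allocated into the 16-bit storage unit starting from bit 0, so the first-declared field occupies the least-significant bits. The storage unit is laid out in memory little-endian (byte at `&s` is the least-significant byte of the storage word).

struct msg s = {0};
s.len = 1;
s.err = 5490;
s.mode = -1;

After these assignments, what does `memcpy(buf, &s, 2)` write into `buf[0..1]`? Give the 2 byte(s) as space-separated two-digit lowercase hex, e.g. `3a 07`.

[0+:1] len=1 & 0x1 = 0x1; word=0x0001
[1+:13] err=5490 & 0x1fff = 0x1572; word=0x2ae5
[14+:2] mode=-1 & 0x3 = 0x3; word=0xeae5
word = 0xeae5 → little-endian bytes:
  [0]=0xe5  [1]=0xea

e5 ea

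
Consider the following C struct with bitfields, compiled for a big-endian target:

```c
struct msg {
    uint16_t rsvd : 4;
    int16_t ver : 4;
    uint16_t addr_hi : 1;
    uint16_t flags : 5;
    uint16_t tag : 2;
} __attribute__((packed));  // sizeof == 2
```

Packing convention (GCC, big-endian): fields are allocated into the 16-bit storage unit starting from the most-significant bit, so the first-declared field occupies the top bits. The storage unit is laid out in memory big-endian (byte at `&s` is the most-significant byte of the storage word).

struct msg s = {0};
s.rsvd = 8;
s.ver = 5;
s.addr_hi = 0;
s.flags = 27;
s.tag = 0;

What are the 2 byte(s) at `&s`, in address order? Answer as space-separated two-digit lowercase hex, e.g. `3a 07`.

rsvd:4 = 8 → 0x8 << 12 → word 0x8000
ver:4 = 5 → 0x5 << 8 → word 0x8500
addr_hi:1 = 0 → 0x0 << 7 → word 0x8500
flags:5 = 27 → 0x1b << 2 → word 0x856c
tag:2 = 0 → 0x0 << 0 → word 0x856c
word = 0x856c → big-endian bytes:
  [0]=0x85  [1]=0x6c

85 6c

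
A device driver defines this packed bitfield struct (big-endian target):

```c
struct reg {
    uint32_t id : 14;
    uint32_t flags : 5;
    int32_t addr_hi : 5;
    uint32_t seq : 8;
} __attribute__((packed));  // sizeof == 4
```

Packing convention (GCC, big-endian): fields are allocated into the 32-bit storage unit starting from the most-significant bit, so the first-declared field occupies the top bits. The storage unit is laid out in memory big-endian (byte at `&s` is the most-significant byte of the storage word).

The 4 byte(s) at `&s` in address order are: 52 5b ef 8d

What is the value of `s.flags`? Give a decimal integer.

[0]=0x52 [1]=0x5b [2]=0xef [3]=0x8d (big-endian) → word 0x525bef8d
id:14 @ bit 18 → (0x525bef8d>>18)&0x3fff = 0x1496
flags:5 @ bit 13 → (0x525bef8d>>13)&0x1f = 0x1f  ←
addr_hi:5 @ bit 8 → (0x525bef8d>>8)&0x1f = 0xf
seq:8 @ bit 0 → (0x525bef8d>>0)&0xff = 0x8d

31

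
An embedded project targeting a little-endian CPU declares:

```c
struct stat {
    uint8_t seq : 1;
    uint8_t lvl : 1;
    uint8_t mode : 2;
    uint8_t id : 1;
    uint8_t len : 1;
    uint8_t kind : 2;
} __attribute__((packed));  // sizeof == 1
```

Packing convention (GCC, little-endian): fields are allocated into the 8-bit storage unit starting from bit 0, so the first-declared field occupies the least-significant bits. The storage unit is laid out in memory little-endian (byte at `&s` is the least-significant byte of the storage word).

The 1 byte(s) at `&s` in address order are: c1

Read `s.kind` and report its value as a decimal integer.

3

[0]=0xc1 (little-endian) → word 0xc1
seq [0+:1] = (word>>0) & 0x1 = 1
lvl [1+:1] = (word>>1) & 0x1 = 0
mode [2+:2] = (word>>2) & 0x3 = 0
id [4+:1] = (word>>4) & 0x1 = 0
len [5+:1] = (word>>5) & 0x1 = 0
kind [6+:2] = (word>>6) & 0x3 = 3  ←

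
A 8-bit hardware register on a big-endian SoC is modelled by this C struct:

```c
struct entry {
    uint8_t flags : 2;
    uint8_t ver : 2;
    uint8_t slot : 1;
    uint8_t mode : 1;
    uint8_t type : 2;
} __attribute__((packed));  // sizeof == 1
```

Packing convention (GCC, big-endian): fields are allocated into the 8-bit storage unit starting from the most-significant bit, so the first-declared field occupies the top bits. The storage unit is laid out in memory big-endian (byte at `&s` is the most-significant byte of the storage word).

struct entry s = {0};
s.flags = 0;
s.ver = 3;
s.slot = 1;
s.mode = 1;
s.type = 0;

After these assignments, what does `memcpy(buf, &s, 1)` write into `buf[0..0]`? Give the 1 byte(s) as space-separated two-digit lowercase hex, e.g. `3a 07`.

3c

flags:2 = 0 → 0x0 << 6 → word 0x00
ver:2 = 3 → 0x3 << 4 → word 0x30
slot:1 = 1 → 0x1 << 3 → word 0x38
mode:1 = 1 → 0x1 << 2 → word 0x3c
type:2 = 0 → 0x0 << 0 → word 0x3c
word = 0x3c → big-endian bytes:
  [0]=0x3c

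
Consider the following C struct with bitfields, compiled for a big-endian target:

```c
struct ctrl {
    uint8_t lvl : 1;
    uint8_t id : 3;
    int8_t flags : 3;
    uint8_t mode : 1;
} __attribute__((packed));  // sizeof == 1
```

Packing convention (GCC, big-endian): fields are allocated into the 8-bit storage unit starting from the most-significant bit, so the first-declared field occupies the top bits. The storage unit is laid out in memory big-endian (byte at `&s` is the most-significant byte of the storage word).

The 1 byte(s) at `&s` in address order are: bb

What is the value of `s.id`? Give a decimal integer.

3

[0]=0xbb (big-endian) → word 0xbb
lvl [7+:1] = (word>>7) & 0x1 = 1
id [4+:3] = (word>>4) & 0x7 = 3  ←
flags [1+:3] = (word>>1) & 0x7 = 5
mode [0+:1] = (word>>0) & 0x1 = 1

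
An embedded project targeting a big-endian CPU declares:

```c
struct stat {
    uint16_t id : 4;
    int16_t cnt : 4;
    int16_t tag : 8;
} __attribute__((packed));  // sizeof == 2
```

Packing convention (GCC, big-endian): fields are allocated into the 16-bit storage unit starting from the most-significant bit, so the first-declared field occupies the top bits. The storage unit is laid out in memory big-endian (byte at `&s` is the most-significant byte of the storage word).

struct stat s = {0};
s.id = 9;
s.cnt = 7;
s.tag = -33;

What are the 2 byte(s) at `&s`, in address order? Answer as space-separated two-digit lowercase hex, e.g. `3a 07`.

97 df

id:4 = 9 → 0x9 << 12 → word 0x9000
cnt:4 = 7 → 0x7 << 8 → word 0x9700
tag:8 = -33 → 0xdf << 0 → word 0x97df
word = 0x97df → big-endian bytes:
  [0]=0x97  [1]=0xdf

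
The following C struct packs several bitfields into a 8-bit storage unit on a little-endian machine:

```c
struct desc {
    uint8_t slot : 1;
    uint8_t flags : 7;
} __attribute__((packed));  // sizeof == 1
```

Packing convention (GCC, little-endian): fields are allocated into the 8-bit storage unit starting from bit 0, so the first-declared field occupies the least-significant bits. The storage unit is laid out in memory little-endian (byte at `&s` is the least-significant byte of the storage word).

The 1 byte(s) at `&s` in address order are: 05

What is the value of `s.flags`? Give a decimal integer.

2

[0]=0x05 (little-endian) → word 0x05
slot [0+:1] = (word>>0) & 0x1 = 1
flags [1+:7] = (word>>1) & 0x7f = 2  ←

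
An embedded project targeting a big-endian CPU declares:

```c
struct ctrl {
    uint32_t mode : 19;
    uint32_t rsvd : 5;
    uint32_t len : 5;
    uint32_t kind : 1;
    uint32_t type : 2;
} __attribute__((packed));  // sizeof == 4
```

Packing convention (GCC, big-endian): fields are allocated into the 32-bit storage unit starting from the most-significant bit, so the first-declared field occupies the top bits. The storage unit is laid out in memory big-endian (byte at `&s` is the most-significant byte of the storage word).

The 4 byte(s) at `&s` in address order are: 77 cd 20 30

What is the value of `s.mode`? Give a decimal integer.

245353

[0]=0x77 [1]=0xcd [2]=0x20 [3]=0x30 (big-endian) → word 0x77cd2030
mode:19 @ bit 13 → (0x77cd2030>>13)&0x7ffff = 0x3be69  ←
rsvd:5 @ bit 8 → (0x77cd2030>>8)&0x1f = 0x0
len:5 @ bit 3 → (0x77cd2030>>3)&0x1f = 0x6
kind:1 @ bit 2 → (0x77cd2030>>2)&0x1 = 0x0
type:2 @ bit 0 → (0x77cd2030>>0)&0x3 = 0x0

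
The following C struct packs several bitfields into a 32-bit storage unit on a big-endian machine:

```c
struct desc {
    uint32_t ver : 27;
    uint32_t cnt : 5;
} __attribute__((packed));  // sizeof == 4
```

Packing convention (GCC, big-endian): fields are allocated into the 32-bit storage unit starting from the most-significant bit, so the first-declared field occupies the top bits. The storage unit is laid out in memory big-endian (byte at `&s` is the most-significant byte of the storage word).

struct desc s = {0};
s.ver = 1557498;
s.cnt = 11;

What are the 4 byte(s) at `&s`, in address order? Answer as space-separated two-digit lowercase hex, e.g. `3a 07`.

[5+:27] ver=1557498 & 0x7ffffff = 0x17c3fa; word=0x02f87f40
[0+:5] cnt=11 & 0x1f = 0xb; word=0x02f87f4b
word = 0x02f87f4b → big-endian bytes:
  [0]=0x02  [1]=0xf8  [2]=0x7f  [3]=0x4b

02 f8 7f 4b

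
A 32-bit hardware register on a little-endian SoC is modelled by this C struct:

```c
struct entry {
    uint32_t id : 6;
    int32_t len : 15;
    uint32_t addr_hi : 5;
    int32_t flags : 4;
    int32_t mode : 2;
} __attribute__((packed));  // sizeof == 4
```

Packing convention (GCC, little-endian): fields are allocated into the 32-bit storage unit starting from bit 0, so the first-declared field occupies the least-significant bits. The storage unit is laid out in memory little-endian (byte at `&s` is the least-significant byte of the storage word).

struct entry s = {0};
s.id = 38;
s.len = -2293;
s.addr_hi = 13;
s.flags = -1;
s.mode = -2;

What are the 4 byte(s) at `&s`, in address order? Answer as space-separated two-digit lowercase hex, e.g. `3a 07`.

e6 c2 bd bd

id:6 = 38 → 0x26 << 0 → word 0x00000026
len:15 = -2293 → 0x770b << 6 → word 0x001dc2e6
addr_hi:5 = 13 → 0xd << 21 → word 0x01bdc2e6
flags:4 = -1 → 0xf << 26 → word 0x3dbdc2e6
mode:2 = -2 → 0x2 << 30 → word 0xbdbdc2e6
word = 0xbdbdc2e6 → little-endian bytes:
  [0]=0xe6  [1]=0xc2  [2]=0xbd  [3]=0xbd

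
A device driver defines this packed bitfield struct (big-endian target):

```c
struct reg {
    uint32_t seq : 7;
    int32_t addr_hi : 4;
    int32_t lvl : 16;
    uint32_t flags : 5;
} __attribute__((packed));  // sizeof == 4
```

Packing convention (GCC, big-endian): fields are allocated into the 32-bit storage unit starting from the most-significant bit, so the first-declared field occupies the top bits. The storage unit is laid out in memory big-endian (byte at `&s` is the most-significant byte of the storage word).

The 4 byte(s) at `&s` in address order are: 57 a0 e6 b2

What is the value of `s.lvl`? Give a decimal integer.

1845

[0]=0x57 [1]=0xa0 [2]=0xe6 [3]=0xb2 (big-endian) → word 0x57a0e6b2
seq [25+:7] = (word>>25) & 0x7f = 43
addr_hi [21+:4] = (word>>21) & 0xf = 13
lvl [5+:16] = (word>>5) & 0xffff = 1845  ←
flags [0+:5] = (word>>0) & 0x1f = 18
lvl signed 16b, MSB=0: value = 1845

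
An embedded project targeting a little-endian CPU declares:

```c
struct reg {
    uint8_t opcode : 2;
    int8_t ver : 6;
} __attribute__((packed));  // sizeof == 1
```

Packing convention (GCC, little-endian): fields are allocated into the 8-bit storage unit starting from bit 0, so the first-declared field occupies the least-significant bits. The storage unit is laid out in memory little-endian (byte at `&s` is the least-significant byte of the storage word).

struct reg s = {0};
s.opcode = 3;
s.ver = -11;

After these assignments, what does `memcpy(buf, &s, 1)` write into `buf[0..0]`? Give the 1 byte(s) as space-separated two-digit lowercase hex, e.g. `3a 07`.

d7

[0+:2] opcode=3 & 0x3 = 0x3; word=0x03
[2+:6] ver=-11 & 0x3f = 0x35; word=0xd7
word = 0xd7 → little-endian bytes:
  [0]=0xd7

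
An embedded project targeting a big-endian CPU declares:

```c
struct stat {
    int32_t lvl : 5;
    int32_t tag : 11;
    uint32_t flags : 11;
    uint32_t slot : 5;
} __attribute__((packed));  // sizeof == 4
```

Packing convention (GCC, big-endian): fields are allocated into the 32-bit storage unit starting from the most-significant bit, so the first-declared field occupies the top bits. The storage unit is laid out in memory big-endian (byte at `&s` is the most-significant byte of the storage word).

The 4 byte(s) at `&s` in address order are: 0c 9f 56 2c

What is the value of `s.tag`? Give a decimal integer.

[0]=0x0c [1]=0x9f [2]=0x56 [3]=0x2c (big-endian) → word 0x0c9f562c
lvl [27+:5] = (word>>27) & 0x1f = 1
tag [16+:11] = (word>>16) & 0x7ff = 1183  ←
flags [5+:11] = (word>>5) & 0x7ff = 689
slot [0+:5] = (word>>0) & 0x1f = 12
tag signed 11b, MSB=1: 1183 - 2048 = -865

-865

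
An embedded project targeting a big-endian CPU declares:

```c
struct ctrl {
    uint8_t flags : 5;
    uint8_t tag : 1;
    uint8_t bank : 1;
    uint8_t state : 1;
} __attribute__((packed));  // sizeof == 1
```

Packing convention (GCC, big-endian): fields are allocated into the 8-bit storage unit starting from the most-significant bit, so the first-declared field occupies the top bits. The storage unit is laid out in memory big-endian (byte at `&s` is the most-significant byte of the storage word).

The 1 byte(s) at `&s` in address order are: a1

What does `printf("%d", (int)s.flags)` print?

[0]=0xa1 (big-endian) → word 0xa1
flags:5 @ bit 3 → (0xa1>>3)&0x1f = 0x14  ←
tag:1 @ bit 2 → (0xa1>>2)&0x1 = 0x0
bank:1 @ bit 1 → (0xa1>>1)&0x1 = 0x0
state:1 @ bit 0 → (0xa1>>0)&0x1 = 0x1

20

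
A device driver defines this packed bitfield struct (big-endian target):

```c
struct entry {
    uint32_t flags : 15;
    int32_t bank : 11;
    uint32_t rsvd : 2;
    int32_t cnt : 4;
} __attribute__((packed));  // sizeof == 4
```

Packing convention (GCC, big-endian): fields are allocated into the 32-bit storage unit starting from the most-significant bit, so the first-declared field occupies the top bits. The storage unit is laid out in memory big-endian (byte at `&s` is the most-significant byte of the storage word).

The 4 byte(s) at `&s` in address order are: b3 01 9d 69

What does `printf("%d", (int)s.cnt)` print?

[0]=0xb3 [1]=0x01 [2]=0x9d [3]=0x69 (big-endian) → word 0xb3019d69
flags:15 @ bit 17 → (0xb3019d69>>17)&0x7fff = 0x5980
bank:11 @ bit 6 → (0xb3019d69>>6)&0x7ff = 0x675
rsvd:2 @ bit 4 → (0xb3019d69>>4)&0x3 = 0x2
cnt:4 @ bit 0 → (0xb3019d69>>0)&0xf = 0x9  ←
cnt signed 4b, MSB=1: 9 - 16 = -7

-7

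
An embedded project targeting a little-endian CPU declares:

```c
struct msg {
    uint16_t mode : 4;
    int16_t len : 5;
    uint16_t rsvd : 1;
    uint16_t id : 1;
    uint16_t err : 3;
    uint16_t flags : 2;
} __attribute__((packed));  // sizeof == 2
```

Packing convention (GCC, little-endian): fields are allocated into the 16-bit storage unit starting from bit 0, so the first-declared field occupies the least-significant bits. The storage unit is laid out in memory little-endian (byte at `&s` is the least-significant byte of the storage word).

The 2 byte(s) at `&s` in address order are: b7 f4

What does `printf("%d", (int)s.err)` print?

6

[0]=0xb7 [1]=0xf4 (little-endian) → word 0xf4b7
mode:4 @ bit 0 → (0xf4b7>>0)&0xf = 0x7
len:5 @ bit 4 → (0xf4b7>>4)&0x1f = 0xb
rsvd:1 @ bit 9 → (0xf4b7>>9)&0x1 = 0x0
id:1 @ bit 10 → (0xf4b7>>10)&0x1 = 0x1
err:3 @ bit 11 → (0xf4b7>>11)&0x7 = 0x6  ←
flags:2 @ bit 14 → (0xf4b7>>14)&0x3 = 0x3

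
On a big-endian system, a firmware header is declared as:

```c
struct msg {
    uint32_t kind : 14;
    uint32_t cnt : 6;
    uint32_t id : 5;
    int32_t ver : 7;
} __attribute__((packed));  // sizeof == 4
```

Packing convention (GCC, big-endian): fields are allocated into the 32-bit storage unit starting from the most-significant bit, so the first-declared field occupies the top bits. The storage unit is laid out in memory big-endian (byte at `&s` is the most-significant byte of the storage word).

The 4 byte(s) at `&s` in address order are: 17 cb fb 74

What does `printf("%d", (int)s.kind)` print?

[0]=0x17 [1]=0xcb [2]=0xfb [3]=0x74 (big-endian) → word 0x17cbfb74
kind [18+:14] = (word>>18) & 0x3fff = 1522  ←
cnt [12+:6] = (word>>12) & 0x3f = 63
id [7+:5] = (word>>7) & 0x1f = 22
ver [0+:7] = (word>>0) & 0x7f = 116

1522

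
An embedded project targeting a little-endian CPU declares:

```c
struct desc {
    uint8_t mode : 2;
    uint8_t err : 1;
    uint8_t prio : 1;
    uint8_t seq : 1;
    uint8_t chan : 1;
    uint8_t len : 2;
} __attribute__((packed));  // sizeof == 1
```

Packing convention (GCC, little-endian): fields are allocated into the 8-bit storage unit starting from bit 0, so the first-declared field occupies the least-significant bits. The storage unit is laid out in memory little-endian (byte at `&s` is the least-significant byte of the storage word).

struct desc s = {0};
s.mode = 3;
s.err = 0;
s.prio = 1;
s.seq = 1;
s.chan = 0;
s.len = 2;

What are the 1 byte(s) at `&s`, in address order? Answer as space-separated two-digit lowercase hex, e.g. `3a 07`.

mode:2 = 3 → 0x3 << 0 → word 0x03
err:1 = 0 → 0x0 << 2 → word 0x03
prio:1 = 1 → 0x1 << 3 → word 0x0b
seq:1 = 1 → 0x1 << 4 → word 0x1b
chan:1 = 0 → 0x0 << 5 → word 0x1b
len:2 = 2 → 0x2 << 6 → word 0x9b
word = 0x9b → little-endian bytes:
  [0]=0x9b

9b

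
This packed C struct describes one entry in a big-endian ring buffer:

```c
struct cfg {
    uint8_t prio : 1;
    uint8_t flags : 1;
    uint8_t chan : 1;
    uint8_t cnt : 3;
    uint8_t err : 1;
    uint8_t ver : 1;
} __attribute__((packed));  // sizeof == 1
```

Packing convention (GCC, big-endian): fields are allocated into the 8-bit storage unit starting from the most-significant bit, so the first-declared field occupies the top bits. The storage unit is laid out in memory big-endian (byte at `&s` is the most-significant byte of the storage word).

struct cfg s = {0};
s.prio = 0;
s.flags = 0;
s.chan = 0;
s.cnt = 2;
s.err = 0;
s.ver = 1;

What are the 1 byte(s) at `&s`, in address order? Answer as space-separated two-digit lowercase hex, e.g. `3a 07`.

09

prio:1 = 0 → 0x0 << 7 → word 0x00
flags:1 = 0 → 0x0 << 6 → word 0x00
chan:1 = 0 → 0x0 << 5 → word 0x00
cnt:3 = 2 → 0x2 << 2 → word 0x08
err:1 = 0 → 0x0 << 1 → word 0x08
ver:1 = 1 → 0x1 << 0 → word 0x09
word = 0x09 → big-endian bytes:
  [0]=0x09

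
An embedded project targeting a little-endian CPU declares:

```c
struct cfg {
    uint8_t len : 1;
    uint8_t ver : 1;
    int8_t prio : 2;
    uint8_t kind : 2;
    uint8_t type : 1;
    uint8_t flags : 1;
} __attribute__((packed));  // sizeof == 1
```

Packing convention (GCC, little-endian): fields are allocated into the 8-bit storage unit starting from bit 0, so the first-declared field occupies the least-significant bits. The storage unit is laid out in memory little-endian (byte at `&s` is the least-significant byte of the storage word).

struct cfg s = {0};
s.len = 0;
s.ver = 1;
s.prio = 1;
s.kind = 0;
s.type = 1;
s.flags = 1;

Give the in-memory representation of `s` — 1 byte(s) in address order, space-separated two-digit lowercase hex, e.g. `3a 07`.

c6

[0+:1] len=0 & 0x1 = 0x0; word=0x00
[1+:1] ver=1 & 0x1 = 0x1; word=0x02
[2+:2] prio=1 & 0x3 = 0x1; word=0x06
[4+:2] kind=0 & 0x3 = 0x0; word=0x06
[6+:1] type=1 & 0x1 = 0x1; word=0x46
[7+:1] flags=1 & 0x1 = 0x1; word=0xc6
word = 0xc6 → little-endian bytes:
  [0]=0xc6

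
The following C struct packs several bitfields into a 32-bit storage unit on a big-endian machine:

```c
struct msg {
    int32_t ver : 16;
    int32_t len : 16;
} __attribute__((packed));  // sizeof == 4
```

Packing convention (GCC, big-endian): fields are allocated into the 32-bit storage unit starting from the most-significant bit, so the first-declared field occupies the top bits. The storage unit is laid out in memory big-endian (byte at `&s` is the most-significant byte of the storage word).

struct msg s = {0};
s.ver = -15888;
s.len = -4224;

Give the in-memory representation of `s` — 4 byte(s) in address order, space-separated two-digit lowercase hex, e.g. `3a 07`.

ver:16 = -15888 → 0xc1f0 << 16 → word 0xc1f00000
len:16 = -4224 → 0xef80 << 0 → word 0xc1f0ef80
word = 0xc1f0ef80 → big-endian bytes:
  [0]=0xc1  [1]=0xf0  [2]=0xef  [3]=0x80

c1 f0 ef 80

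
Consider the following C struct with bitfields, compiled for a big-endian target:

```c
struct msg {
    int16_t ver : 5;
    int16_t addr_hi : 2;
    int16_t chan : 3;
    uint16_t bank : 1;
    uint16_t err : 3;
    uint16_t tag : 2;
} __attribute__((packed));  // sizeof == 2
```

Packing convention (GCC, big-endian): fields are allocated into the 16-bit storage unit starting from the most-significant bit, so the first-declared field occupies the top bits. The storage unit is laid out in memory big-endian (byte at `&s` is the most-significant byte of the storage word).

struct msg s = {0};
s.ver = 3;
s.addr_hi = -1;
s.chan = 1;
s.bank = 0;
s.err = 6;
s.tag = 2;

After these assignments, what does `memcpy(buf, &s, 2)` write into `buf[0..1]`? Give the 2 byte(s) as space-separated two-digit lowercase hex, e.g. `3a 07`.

1e 5a

ver:5 = 3 → 0x3 << 11 → word 0x1800
addr_hi:2 = -1 → 0x3 << 9 → word 0x1e00
chan:3 = 1 → 0x1 << 6 → word 0x1e40
bank:1 = 0 → 0x0 << 5 → word 0x1e40
err:3 = 6 → 0x6 << 2 → word 0x1e58
tag:2 = 2 → 0x2 << 0 → word 0x1e5a
word = 0x1e5a → big-endian bytes:
  [0]=0x1e  [1]=0x5a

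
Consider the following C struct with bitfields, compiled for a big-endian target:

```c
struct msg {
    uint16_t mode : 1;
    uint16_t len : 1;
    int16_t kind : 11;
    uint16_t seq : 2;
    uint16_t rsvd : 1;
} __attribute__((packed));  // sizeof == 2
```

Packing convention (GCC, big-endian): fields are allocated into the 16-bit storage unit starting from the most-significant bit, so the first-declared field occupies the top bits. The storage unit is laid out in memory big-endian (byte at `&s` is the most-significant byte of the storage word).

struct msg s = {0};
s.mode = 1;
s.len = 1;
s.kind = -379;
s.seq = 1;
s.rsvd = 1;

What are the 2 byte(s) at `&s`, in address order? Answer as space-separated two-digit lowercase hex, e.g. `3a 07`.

f4 2b

[15+:1] mode=1 & 0x1 = 0x1; word=0x8000
[14+:1] len=1 & 0x1 = 0x1; word=0xc000
[3+:11] kind=-379 & 0x7ff = 0x685; word=0xf428
[1+:2] seq=1 & 0x3 = 0x1; word=0xf42a
[0+:1] rsvd=1 & 0x1 = 0x1; word=0xf42b
word = 0xf42b → big-endian bytes:
  [0]=0xf4  [1]=0x2b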